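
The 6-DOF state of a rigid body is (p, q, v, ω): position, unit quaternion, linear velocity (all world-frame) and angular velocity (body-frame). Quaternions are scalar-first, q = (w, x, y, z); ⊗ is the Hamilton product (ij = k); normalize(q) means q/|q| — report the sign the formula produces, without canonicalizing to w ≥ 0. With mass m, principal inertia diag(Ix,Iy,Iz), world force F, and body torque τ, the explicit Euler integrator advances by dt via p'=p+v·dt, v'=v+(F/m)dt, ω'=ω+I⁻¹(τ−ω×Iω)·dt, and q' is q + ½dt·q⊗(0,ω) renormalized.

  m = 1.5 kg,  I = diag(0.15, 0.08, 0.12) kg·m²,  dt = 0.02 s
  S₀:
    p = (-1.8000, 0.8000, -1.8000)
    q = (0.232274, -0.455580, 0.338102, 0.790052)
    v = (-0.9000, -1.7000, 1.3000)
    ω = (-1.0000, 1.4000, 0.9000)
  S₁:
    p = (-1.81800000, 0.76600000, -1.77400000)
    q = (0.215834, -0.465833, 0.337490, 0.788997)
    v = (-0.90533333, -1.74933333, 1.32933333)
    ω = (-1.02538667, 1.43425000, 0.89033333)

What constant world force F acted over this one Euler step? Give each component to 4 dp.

F = (-0.4000, -3.7000, 2.2000)

Δv = v₁−v₀ = (-0.00533333, -0.04933333, 0.02933333)
applied force F = (-0.4000, -3.7000, 2.2000)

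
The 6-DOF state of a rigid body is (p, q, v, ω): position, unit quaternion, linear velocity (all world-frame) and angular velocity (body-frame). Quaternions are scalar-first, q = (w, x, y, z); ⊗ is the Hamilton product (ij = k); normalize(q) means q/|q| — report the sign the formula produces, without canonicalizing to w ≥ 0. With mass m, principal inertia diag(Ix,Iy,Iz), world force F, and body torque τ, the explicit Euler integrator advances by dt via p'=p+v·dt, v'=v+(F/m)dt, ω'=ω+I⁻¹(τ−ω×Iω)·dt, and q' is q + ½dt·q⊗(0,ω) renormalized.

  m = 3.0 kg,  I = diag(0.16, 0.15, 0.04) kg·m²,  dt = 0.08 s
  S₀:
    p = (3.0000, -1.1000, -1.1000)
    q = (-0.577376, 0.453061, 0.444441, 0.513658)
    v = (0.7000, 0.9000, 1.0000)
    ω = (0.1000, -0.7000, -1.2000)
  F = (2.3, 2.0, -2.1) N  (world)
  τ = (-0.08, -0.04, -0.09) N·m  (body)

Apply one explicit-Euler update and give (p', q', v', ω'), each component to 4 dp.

new position p' = (3.0560, -1.0280, -1.0200)
v + (F/m)dt = (0.7613, 0.9533, 0.9440)
gyro term ω×Iω = (-0.0924, -0.0144, 0.0007)
α = I⁻¹(τ − ω×Iω) = (0.0775, -0.1707, -2.2675)
ω + α·dt = (0.1062, -0.7137, -1.3814)
Hamilton product q⊗(0,ω) = (0.8821922, -0.2315062, 0.9992022, 0.3312644)
q + ½dt·q⊗(0,ω), renormalized = (-0.5412, 0.4431, 0.4837, 0.5261)

p' = (3.0560, -1.0280, -1.0200)
q' = (-0.5412, 0.4431, 0.4837, 0.5261)
v' = (0.7613, 0.9533, 0.9440)
ω' = (0.1062, -0.7137, -1.3814)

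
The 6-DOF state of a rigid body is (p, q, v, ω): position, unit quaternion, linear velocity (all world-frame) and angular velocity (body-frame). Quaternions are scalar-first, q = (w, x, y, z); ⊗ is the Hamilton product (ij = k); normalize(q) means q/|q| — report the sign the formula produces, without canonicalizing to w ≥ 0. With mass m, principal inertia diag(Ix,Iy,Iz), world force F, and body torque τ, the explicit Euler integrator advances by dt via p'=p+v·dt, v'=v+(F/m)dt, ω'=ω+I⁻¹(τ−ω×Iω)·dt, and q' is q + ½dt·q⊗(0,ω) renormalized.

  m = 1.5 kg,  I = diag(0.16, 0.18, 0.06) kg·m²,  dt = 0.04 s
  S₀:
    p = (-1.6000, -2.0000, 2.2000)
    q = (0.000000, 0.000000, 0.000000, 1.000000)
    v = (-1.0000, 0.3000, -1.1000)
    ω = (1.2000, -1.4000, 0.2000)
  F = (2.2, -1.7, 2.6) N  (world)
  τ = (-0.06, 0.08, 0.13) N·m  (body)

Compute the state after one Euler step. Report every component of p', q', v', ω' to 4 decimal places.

ω×(Iω) gyroscopic = (0.0336, 0.0240, -0.0336)
angular accel α = (-0.5850, 0.3111, 2.7267)
ω' = ω + α·dt = (1.1766, -1.3876, 0.3091)
q⊗(0,ω) = (-0.2000000, 1.4000000, 1.2000000, 0.0000000)
q' = normalize(q + ½dt·q⊗(0,ω)) = (-0.0040, 0.0280, 0.0240, 0.9993)
linear accel F/m = (1.4667, -1.1333, 1.7333)
new position p' = (-1.6400, -1.9880, 2.1560)
new velocity v' = (-0.9413, 0.2547, -1.0307)

p' = (-1.6400, -1.9880, 2.1560)
q' = (-0.0040, 0.0280, 0.0240, 0.9993)
v' = (-0.9413, 0.2547, -1.0307)
ω' = (1.1766, -1.3876, 0.3091)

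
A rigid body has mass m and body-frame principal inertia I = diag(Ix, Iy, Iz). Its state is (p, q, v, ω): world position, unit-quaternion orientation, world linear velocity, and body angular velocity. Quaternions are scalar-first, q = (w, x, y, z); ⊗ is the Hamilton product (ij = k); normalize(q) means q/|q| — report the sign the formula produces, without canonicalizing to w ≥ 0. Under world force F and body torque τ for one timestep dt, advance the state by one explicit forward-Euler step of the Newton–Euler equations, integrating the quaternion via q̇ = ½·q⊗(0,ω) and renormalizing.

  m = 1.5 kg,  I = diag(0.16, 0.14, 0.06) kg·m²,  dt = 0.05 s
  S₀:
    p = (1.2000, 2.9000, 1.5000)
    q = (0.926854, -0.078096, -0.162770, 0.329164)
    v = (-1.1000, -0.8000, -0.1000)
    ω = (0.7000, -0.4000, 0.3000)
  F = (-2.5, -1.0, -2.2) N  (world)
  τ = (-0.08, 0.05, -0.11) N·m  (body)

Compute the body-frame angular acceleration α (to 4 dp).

α = (-0.5600, 0.2071, -1.9267)

gyro term ω×Iω = (0.0096, 0.0210, 0.0056)
angular accel α = (-0.5600, 0.2071, -1.9267)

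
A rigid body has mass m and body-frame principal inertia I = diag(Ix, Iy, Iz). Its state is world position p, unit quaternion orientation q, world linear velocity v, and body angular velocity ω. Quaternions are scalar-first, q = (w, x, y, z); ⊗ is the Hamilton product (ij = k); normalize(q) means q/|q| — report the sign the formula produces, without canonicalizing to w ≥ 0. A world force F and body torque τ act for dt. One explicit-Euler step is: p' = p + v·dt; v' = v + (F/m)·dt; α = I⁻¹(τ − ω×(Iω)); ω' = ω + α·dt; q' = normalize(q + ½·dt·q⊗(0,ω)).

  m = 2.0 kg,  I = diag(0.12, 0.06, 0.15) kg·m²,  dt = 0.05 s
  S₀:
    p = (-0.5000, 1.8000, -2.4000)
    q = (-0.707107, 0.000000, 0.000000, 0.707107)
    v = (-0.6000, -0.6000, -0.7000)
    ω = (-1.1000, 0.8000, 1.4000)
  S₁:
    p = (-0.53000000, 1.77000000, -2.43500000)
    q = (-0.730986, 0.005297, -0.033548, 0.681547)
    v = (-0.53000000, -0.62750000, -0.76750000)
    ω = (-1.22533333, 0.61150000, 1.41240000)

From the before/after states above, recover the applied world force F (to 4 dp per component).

Δv = v₁−v₀ = (0.07000000, -0.02750000, -0.06750000)
applied force F = (2.8000, -1.1000, -2.7000)

F = (2.8000, -1.1000, -2.7000)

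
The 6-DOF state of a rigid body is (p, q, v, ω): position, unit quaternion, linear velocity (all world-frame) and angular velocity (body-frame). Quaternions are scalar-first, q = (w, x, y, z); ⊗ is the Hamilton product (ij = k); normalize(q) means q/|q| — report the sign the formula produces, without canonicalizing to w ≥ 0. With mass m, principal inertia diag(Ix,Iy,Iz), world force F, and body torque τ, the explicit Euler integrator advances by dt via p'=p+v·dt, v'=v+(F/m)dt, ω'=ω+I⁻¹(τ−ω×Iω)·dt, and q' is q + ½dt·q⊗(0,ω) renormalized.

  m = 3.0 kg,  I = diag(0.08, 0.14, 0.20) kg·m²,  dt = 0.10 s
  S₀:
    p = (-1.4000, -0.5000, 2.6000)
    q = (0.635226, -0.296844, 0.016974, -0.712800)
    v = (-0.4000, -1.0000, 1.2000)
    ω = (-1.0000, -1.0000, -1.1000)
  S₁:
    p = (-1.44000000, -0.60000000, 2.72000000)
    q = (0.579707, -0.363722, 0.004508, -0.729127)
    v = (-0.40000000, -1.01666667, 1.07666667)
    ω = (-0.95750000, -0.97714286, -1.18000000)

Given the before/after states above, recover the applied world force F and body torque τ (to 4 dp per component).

F = (0.0000, -0.5000, -3.7000)
τ = (0.1000, -0.1000, -0.1000)

ω₁ − ω₀ = (0.04250000, 0.02285714, -0.08000000)
applied torque τ = (0.1000, -0.1000, -0.1000)
Δv = v₁−v₀ = (0.00000000, -0.01666667, -0.12333333)
applied force F = (0.0000, -0.5000, -3.7000)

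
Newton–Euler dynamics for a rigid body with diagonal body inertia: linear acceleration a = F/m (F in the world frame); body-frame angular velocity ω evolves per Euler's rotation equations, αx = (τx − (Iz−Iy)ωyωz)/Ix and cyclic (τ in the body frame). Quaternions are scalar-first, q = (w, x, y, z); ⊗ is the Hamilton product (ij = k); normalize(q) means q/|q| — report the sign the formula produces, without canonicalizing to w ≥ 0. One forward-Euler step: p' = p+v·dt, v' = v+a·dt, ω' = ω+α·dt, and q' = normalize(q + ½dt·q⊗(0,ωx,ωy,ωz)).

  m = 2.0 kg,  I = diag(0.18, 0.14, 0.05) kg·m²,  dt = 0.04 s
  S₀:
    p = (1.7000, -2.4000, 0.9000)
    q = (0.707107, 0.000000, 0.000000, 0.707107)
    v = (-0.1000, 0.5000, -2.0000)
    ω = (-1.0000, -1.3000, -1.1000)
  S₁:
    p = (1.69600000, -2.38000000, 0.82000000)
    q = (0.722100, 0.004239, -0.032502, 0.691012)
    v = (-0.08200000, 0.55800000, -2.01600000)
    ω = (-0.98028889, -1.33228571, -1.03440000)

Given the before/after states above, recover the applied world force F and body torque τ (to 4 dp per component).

rate change Δω = (0.01971111, -0.03228571, 0.06560000)
applied torque τ = (-0.0400, 0.0300, 0.0300)
v₁ − v₀ = (0.01800000, 0.05800000, -0.01600000)
m·(v₁−v₀)/dt = (0.9000, 2.9000, -0.8000)

F = (0.9000, 2.9000, -0.8000)
τ = (-0.0400, 0.0300, 0.0300)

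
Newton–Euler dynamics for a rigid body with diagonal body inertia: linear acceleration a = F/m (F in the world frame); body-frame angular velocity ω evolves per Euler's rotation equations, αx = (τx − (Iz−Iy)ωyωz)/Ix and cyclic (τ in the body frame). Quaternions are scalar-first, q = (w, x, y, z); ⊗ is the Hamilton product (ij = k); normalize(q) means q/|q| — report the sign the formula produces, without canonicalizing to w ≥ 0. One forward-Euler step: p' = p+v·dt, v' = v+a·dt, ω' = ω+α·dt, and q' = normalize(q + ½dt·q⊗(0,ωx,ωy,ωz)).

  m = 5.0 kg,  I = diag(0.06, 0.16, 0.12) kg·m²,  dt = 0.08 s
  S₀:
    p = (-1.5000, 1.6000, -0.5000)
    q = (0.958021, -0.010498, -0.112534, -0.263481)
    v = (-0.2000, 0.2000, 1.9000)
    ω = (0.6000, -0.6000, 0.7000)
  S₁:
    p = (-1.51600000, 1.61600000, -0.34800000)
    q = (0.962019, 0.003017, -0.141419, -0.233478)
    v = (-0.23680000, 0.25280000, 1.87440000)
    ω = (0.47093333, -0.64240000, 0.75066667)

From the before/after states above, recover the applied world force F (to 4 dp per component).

F = (-2.3000, 3.3000, -1.6000)

v₁ − v₀ = (-0.03680000, 0.05280000, -0.02560000)
m·(v₁−v₀)/dt = (-2.3000, 3.3000, -1.6000)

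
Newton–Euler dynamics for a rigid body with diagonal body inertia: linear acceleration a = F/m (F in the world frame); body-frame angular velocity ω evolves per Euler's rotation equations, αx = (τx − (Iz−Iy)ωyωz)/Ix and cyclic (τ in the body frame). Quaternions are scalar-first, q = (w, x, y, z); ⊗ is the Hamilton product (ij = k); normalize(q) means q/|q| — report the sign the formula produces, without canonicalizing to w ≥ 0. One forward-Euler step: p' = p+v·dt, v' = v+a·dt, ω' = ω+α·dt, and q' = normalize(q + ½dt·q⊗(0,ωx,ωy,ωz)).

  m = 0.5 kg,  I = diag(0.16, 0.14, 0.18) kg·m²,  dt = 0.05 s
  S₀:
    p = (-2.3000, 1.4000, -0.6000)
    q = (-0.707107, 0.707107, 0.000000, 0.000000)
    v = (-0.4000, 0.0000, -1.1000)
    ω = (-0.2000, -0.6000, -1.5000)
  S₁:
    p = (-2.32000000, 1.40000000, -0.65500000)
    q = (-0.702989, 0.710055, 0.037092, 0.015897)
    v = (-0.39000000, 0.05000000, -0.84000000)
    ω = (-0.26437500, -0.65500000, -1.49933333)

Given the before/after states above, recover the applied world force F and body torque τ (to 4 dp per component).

v₁ − v₀ = (0.01000000, 0.05000000, 0.26000000)
F = m·Δv/dt = (0.1000, 0.5000, 2.6000)
ω₁ − ω₀ = (-0.06437500, -0.05500000, 0.00066667)
gyro term ω₀×Iω₀ = (0.0360, -0.0060, -0.0024)
I·α + gyro = (-0.1700, -0.1600, 0.0000)

F = (0.1000, 0.5000, 2.6000)
τ = (-0.1700, -0.1600, 0.0000)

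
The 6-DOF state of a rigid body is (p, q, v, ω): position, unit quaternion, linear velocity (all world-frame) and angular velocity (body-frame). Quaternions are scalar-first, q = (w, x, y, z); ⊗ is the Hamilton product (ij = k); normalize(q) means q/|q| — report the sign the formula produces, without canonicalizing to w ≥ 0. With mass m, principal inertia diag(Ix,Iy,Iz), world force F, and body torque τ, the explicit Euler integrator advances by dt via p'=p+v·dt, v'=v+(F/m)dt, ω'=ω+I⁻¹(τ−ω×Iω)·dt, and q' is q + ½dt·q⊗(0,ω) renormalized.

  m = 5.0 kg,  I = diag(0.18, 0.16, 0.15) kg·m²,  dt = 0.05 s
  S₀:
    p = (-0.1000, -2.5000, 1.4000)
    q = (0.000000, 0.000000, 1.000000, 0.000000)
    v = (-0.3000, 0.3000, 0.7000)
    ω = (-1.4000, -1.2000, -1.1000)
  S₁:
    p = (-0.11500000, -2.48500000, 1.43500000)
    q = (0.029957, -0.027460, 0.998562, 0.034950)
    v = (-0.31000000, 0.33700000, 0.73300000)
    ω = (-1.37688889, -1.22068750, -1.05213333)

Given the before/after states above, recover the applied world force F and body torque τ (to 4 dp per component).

Δv = v₁−v₀ = (-0.01000000, 0.03700000, 0.03300000)
m·(v₁−v₀)/dt = (-1.0000, 3.7000, 3.3000)
ω₁ − ω₀ = (0.02311111, -0.02068750, 0.04786667)
applied torque τ = (0.0700, -0.0200, 0.1100)

F = (-1.0000, 3.7000, 3.3000)
τ = (0.0700, -0.0200, 0.1100)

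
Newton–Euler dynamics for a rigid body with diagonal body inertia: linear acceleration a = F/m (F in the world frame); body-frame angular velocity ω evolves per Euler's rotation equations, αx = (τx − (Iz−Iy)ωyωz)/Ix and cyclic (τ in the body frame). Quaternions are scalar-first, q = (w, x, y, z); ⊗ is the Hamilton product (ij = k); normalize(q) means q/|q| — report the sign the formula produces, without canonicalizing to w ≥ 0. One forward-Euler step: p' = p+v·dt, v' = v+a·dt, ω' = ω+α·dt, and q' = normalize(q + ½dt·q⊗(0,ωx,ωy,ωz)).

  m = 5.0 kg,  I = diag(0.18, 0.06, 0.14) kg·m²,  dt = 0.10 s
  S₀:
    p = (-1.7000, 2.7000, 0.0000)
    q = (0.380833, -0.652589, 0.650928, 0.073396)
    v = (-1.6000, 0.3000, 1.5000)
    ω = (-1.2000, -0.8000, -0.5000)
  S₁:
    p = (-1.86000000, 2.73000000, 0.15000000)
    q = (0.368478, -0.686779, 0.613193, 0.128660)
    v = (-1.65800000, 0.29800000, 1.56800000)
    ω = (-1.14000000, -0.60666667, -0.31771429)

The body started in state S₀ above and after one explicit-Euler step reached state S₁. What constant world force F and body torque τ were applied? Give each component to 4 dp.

F = (-2.9000, -0.1000, 3.4000)
τ = (0.1400, 0.1400, 0.1400)

velocity change Δv = (-0.05800000, -0.00200000, 0.06800000)
m·(v₁−v₀)/dt = (-2.9000, -0.1000, 3.4000)
Δω = ω₁−ω₀ = (0.06000000, 0.19333333, 0.18228571)
ω₀×(Iω₀) = (0.0320, 0.0240, -0.1152)
I·α + gyro = (0.1400, 0.1400, 0.1400)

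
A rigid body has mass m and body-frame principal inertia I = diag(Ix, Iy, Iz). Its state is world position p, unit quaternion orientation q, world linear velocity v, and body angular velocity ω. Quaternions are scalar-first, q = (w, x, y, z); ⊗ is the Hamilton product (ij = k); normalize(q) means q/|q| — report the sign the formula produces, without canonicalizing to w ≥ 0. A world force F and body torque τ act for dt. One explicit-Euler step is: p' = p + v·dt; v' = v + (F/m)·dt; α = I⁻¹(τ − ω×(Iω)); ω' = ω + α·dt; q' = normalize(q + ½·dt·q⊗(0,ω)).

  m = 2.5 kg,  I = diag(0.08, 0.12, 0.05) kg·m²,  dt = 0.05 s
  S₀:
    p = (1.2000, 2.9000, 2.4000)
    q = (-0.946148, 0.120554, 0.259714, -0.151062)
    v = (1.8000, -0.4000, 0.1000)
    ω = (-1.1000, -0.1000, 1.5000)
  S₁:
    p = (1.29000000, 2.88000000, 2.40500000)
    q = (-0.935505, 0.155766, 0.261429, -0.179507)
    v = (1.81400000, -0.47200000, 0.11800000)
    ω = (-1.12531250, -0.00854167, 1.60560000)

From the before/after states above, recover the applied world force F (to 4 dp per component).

v₁ − v₀ = (0.01400000, -0.07200000, 0.01800000)
F = m·Δv/dt = (0.7000, -3.6000, 0.9000)

F = (0.7000, -3.6000, 0.9000)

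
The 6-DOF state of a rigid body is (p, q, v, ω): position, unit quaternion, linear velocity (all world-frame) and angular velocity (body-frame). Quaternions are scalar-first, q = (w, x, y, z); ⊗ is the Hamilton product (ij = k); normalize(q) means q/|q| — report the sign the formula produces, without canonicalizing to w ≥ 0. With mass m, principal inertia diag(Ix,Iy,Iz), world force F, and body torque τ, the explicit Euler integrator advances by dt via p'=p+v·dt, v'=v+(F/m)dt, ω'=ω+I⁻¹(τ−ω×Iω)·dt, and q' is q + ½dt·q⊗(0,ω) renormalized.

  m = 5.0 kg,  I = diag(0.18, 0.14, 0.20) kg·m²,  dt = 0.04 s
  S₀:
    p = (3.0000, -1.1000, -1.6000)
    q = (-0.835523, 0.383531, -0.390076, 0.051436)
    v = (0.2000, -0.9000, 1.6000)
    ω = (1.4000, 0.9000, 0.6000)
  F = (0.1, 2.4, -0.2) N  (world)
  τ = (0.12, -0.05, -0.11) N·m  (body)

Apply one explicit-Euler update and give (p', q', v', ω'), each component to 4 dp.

(τ − ω×Iω)/I = (0.4867, -0.2371, -0.2980)
ω + α·dt = (1.4195, 0.8905, 0.5881)
q⊗(0,ω) = (-0.2167366, -1.4500702, -0.9100789, 0.3899705)
updated quaternion q' = (-0.8393, 0.3543, -0.4080, 0.0592)
new position p' = (3.0080, -1.1360, -1.5360)
v + (F/m)dt = (0.2008, -0.8808, 1.5984)

p' = (3.0080, -1.1360, -1.5360)
q' = (-0.8393, 0.3543, -0.4080, 0.0592)
v' = (0.2008, -0.8808, 1.5984)
ω' = (1.4195, 0.8905, 0.5881)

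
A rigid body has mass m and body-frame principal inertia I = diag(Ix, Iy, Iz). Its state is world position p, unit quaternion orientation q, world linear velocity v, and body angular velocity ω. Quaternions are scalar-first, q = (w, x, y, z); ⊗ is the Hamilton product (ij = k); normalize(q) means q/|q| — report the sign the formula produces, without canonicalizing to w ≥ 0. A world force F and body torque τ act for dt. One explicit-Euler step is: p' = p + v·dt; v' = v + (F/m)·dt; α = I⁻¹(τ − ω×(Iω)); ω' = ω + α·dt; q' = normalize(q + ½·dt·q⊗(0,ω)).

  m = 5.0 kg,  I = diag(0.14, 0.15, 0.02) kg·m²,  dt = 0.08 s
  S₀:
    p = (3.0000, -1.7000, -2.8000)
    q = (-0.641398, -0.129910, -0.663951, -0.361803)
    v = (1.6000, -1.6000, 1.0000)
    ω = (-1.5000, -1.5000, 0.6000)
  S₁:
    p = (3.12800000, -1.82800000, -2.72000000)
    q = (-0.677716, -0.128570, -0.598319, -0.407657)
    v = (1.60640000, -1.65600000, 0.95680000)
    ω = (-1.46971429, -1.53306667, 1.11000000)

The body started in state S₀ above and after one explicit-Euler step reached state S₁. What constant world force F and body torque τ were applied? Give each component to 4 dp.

F = (0.4000, -3.5000, -2.7000)
τ = (0.1700, -0.1700, 0.1500)

Δω = ω₁−ω₀ = (0.03028571, -0.03306667, 0.51000000)
precession coupling = (0.1170, -0.1080, 0.0225)
I·α + gyro = (0.1700, -0.1700, 0.1500)
v₁ − v₀ = (0.00640000, -0.05600000, -0.04320000)
applied force F = (0.4000, -3.5000, -2.7000)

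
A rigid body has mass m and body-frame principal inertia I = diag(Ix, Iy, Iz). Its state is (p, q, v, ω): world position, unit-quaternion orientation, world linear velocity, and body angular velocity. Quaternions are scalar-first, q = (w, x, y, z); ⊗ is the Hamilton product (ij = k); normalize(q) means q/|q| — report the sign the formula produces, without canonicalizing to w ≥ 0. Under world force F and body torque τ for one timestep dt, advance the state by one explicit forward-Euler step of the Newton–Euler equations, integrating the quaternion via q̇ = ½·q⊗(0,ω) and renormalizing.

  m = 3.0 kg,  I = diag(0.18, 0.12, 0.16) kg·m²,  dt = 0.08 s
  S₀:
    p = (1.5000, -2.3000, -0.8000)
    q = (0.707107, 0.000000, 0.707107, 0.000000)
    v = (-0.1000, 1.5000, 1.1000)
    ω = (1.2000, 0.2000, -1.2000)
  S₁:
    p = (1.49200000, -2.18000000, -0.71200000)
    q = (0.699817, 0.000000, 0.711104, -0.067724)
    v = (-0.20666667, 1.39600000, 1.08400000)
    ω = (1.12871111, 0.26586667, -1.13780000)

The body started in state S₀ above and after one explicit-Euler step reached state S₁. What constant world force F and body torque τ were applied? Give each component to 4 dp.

Δω = ω₁−ω₀ = (-0.07128889, 0.06586667, 0.06220000)
I·α + gyro = (-0.1700, 0.0700, 0.1100)
v₁ − v₀ = (-0.10666667, -0.10400000, -0.01600000)
applied force F = (-4.0000, -3.9000, -0.6000)

F = (-4.0000, -3.9000, -0.6000)
τ = (-0.1700, 0.0700, 0.1100)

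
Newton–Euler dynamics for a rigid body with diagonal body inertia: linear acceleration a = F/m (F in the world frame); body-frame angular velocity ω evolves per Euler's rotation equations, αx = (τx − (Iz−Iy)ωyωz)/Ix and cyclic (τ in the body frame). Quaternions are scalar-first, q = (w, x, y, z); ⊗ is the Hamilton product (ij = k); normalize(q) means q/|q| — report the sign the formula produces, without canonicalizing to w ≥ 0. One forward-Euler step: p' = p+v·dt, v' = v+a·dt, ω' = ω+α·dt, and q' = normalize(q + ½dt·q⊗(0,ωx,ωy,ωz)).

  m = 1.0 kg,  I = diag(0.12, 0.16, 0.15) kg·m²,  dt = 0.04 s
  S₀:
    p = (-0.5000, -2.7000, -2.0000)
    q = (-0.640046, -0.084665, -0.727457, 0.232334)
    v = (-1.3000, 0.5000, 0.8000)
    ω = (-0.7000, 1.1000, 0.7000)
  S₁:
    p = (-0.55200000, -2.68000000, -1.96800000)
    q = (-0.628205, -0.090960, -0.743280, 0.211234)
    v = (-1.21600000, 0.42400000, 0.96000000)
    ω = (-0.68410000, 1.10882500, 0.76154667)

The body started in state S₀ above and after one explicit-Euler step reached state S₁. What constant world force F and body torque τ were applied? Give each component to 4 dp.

F = (2.1000, -1.9000, 4.0000)
τ = (0.0400, 0.0500, 0.2000)

v₁ − v₀ = (0.08400000, -0.07600000, 0.16000000)
F = m·Δv/dt = (2.1000, -1.9000, 4.0000)
rate change Δω = (0.01590000, 0.00882500, 0.06154667)
precession coupling = (-0.0077, 0.0147, -0.0308)
I·α + gyro = (0.0400, 0.0500, 0.2000)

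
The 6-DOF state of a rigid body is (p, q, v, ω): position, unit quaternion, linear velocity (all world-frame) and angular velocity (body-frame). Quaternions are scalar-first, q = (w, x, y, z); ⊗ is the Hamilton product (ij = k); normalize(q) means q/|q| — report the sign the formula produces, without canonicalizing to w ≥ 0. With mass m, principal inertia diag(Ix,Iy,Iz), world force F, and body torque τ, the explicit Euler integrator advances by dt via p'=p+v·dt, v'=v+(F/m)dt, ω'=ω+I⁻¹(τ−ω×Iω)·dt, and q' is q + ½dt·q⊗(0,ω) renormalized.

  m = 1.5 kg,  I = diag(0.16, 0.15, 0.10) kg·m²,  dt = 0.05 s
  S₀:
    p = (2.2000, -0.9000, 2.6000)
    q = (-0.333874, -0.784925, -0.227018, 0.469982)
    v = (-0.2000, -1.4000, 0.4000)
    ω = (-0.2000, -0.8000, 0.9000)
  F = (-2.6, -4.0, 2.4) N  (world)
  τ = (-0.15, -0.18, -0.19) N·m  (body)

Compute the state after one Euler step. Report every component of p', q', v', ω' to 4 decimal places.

p' = (2.1900, -0.9700, 2.6200)
q' = (-0.3527, -0.7786, -0.2049, 0.4768)
v' = (-0.2867, -1.5333, 0.4800)
ω' = (-0.2581, -0.8564, 0.8058)

linear accel F/m = (-1.7333, -2.6667, 1.6000)
p' = p + v·dt = (2.1900, -0.9700, 2.6200)
v + (F/m)dt = (-0.2867, -1.5333, 0.4800)
angular accel α = (-1.1625, -1.1280, -1.8840)
ω + α·dt = (-0.2581, -0.8564, 0.8058)
Hamilton product q⊗(0,ω) = (-0.7615832, 0.2384442, 0.8795353, 0.2820498)
updated quaternion q' = (-0.3527, -0.7786, -0.2049, 0.4768)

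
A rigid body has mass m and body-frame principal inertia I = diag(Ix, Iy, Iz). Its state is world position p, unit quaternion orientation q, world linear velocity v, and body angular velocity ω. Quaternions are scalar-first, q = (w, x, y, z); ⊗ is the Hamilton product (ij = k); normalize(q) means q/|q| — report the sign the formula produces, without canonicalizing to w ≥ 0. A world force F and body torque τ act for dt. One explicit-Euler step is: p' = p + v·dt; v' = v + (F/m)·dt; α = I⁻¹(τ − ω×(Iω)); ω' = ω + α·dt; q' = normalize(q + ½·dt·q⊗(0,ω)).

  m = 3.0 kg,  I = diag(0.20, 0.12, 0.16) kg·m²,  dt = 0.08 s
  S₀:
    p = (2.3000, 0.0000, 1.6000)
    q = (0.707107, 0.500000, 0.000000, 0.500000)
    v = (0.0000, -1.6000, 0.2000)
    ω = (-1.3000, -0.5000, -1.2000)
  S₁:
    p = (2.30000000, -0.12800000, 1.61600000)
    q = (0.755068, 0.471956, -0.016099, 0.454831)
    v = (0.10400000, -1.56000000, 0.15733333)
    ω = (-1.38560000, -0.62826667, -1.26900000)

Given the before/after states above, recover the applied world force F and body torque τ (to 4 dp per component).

velocity change Δv = (0.10400000, 0.04000000, -0.04266667)
F = m·Δv/dt = (3.9000, 1.5000, -1.6000)
ω₁ − ω₀ = (-0.08560000, -0.12826667, -0.06900000)
precession coupling = (0.0240, 0.0624, -0.0520)
applied torque τ = (-0.1900, -0.1300, -0.1900)

F = (3.9000, 1.5000, -1.6000)
τ = (-0.1900, -0.1300, -0.1900)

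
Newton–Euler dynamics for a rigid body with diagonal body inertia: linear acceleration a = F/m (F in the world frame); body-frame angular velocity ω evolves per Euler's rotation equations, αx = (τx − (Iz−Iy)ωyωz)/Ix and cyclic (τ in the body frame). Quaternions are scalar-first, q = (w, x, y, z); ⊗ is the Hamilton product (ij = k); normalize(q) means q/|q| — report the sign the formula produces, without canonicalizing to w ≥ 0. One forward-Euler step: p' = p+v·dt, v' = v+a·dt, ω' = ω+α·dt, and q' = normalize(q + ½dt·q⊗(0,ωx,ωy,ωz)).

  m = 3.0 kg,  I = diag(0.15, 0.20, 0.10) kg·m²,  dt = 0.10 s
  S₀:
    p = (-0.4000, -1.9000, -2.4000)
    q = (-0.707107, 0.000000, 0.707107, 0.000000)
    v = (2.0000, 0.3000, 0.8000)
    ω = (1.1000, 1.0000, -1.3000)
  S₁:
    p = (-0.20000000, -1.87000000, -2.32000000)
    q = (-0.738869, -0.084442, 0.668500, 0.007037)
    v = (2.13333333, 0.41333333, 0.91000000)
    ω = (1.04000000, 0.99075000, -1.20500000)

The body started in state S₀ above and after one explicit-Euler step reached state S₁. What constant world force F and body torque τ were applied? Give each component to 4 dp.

Δv = v₁−v₀ = (0.13333333, 0.11333333, 0.11000000)
m·(v₁−v₀)/dt = (4.0000, 3.4000, 3.3000)
ω₁ − ω₀ = (-0.06000000, -0.00925000, 0.09500000)
I·α + gyro = (0.0400, -0.0900, 0.1500)

F = (4.0000, 3.4000, 3.3000)
τ = (0.0400, -0.0900, 0.1500)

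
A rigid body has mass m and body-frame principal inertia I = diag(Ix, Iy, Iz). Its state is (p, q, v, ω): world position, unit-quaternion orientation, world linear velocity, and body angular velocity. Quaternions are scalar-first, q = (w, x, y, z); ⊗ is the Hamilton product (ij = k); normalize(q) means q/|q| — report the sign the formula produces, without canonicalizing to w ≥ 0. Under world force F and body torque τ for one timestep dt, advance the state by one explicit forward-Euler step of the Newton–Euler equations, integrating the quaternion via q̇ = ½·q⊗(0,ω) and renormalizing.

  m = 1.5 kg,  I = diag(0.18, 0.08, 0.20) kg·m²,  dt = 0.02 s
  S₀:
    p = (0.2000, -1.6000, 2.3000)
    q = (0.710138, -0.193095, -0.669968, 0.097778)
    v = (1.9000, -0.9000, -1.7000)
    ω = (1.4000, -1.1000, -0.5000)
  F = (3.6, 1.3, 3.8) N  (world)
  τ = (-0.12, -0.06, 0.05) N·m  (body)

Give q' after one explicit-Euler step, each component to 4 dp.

q⊗(0,ω) = (-0.4177428, 1.4367330, -0.7408101, 0.7952907)
updated quaternion q' = (0.7058, -0.1787, -0.6773, 0.1057)

q' = (0.7058, -0.1787, -0.6773, 0.1057)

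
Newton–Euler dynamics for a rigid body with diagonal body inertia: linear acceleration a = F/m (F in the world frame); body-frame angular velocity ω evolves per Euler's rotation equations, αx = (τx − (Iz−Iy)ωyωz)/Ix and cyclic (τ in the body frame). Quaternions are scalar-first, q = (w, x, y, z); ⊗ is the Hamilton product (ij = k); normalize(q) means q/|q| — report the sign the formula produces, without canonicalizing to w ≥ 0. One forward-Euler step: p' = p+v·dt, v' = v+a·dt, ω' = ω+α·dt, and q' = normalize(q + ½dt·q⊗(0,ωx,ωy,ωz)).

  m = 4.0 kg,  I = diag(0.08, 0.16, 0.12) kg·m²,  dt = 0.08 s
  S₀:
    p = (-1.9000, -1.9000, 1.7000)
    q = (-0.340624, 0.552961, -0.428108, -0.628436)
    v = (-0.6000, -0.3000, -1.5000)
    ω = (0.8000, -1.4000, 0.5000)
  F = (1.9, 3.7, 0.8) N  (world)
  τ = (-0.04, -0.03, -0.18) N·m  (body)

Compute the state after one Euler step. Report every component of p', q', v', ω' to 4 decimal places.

p' = (-1.9480, -1.9240, 1.5800)
q' = (-0.3689, 0.4972, -0.4392, -0.6510)
v' = (-0.5620, -0.2260, -1.4840)
ω' = (0.7320, -1.4070, 0.4397)

p' = p + v·dt = (-1.9480, -1.9240, 1.5800)
v + (F/m)dt = (-0.5620, -0.2260, -1.4840)
gyro term ω×Iω = (0.0280, -0.0160, -0.0896)
angular accel α = (-0.8500, -0.0875, -0.7533)
ω' = ω + α·dt = (0.7320, -1.4070, 0.4397)
Hamilton product q⊗(0,ω) = (-0.7275020, -1.3663636, -0.3023557, -0.6019710)
q' = normalize(q + ½dt·q⊗(0,ω)) = (-0.3689, 0.4972, -0.4392, -0.6510)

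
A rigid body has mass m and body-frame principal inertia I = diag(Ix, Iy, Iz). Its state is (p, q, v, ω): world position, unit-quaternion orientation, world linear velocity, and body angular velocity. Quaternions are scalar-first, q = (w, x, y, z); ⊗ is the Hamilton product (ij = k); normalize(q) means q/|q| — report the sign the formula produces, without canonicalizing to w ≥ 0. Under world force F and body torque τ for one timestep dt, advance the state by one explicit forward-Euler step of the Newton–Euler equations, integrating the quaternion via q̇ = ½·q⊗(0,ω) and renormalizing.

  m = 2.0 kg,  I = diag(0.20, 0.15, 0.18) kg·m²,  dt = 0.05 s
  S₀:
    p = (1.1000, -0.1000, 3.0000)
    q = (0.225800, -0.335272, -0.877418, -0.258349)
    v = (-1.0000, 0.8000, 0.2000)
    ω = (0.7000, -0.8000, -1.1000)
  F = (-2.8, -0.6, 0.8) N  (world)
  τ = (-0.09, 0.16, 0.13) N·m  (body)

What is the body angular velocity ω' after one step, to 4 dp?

precession coupling ω×(Iω) = (0.0264, -0.0154, 0.0280)
angular accel α = (-0.5820, 1.1693, 0.5667)
new body rate ω' = (0.6709, -0.7415, -1.0717)

ω' = (0.6709, -0.7415, -1.0717)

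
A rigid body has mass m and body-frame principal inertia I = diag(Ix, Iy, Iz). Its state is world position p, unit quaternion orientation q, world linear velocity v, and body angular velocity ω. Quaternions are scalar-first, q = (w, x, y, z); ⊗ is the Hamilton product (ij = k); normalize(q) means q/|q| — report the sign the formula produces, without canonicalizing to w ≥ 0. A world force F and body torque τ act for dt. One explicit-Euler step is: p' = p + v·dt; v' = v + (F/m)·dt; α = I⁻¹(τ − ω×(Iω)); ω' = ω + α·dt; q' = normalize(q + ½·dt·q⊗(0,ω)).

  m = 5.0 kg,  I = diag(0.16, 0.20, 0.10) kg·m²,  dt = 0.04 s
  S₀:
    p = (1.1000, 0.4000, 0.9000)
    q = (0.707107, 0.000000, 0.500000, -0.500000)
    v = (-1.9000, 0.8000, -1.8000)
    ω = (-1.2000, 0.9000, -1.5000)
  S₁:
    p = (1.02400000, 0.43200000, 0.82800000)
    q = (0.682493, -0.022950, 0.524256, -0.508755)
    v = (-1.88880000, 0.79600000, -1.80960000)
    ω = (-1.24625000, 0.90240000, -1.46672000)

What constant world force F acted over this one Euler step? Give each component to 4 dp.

F = (1.4000, -0.5000, -1.2000)

Δv = v₁−v₀ = (0.01120000, -0.00400000, -0.00960000)
m·(v₁−v₀)/dt = (1.4000, -0.5000, -1.2000)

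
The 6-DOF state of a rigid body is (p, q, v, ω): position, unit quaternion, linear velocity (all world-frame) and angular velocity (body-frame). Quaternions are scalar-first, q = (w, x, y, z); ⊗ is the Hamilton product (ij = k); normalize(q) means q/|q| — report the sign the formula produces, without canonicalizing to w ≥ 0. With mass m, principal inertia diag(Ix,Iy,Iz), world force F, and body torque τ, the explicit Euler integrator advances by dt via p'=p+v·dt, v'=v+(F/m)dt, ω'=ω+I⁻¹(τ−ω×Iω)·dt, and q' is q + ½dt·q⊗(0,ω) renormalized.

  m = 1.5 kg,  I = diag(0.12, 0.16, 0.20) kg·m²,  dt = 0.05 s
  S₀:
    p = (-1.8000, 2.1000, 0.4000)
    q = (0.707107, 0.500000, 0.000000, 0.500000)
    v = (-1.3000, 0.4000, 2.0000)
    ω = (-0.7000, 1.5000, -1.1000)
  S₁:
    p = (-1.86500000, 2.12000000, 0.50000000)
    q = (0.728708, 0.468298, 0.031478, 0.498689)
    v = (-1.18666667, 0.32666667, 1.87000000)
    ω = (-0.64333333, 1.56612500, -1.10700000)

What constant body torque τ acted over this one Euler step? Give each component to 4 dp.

rate change Δω = (0.05666667, 0.06612500, -0.00700000)
I·α + gyro = (0.0700, 0.1500, -0.0700)

τ = (0.0700, 0.1500, -0.0700)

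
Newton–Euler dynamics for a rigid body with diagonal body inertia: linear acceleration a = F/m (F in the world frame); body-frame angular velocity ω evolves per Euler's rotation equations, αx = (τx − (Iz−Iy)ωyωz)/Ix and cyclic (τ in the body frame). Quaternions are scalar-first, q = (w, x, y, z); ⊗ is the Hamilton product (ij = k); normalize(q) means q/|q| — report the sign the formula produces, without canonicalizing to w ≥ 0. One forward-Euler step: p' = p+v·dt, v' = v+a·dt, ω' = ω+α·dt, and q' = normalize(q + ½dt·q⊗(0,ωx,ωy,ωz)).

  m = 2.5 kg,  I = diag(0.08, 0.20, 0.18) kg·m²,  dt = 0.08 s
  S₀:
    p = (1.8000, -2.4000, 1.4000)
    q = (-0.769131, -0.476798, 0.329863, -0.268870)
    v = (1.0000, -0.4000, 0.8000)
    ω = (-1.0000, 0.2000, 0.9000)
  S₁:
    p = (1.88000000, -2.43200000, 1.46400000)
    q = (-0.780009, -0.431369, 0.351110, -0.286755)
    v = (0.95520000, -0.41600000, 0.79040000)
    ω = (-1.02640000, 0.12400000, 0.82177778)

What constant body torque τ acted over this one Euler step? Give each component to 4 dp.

τ = (-0.0300, -0.1000, -0.2000)

rate change Δω = (-0.02640000, -0.07600000, -0.07822222)
τ = I·(Δω/dt) + ω₀×(Iω₀) = (-0.0300, -0.1000, -0.2000)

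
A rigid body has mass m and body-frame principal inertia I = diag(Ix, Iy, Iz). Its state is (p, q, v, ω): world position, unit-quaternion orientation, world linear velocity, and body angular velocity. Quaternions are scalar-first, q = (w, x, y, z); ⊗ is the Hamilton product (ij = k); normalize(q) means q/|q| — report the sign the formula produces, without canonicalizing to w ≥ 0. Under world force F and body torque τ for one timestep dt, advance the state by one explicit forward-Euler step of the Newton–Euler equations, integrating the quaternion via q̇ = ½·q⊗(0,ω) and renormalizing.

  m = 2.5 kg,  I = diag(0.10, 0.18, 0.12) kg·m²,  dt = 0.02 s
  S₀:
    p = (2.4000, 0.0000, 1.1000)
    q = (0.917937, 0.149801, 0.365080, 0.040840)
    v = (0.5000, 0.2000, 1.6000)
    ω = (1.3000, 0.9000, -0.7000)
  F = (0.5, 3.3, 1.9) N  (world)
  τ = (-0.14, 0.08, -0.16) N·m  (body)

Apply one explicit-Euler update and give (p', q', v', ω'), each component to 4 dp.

p' = (2.4100, 0.0040, 1.1320)
q' = (0.9129, 0.1588, 0.3749, 0.0310)
v' = (0.5040, 0.2264, 1.6152)
ω' = (1.2644, 0.9069, -0.7423)

gyro term ω×Iω = (0.0378, 0.0182, 0.0936)
α = I⁻¹(τ − ω×Iω) = (-1.7780, 0.3433, -2.1133)
ω' = ω + α·dt = (1.2644, 0.9069, -0.7423)
2q̇ = q⊗(0,ω) = (-0.4947253, 0.9010061, 0.9840960, -0.9823390)
updated quaternion q' = (0.9129, 0.1588, 0.3749, 0.0310)
linear accel F/m = (0.2000, 1.3200, 0.7600)
p + v·dt = (2.4100, 0.0040, 1.1320)
v + (F/m)dt = (0.5040, 0.2264, 1.6152)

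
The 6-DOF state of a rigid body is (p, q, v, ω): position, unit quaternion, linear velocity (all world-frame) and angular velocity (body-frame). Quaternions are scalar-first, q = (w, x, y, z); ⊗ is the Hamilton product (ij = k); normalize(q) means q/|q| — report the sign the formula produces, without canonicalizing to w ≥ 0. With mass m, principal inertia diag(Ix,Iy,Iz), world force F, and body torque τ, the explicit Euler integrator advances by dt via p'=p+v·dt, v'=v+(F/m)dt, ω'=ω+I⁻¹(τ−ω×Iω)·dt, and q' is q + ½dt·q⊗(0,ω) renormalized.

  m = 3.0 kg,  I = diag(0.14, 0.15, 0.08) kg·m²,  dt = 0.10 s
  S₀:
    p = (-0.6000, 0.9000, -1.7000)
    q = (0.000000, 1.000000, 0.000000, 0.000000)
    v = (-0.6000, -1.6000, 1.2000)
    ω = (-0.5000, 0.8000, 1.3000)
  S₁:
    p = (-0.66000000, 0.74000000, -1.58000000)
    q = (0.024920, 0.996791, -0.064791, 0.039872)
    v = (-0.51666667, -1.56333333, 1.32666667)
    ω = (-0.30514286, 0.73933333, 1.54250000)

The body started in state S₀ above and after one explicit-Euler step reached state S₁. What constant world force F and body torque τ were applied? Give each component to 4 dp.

velocity change Δv = (0.08333333, 0.03666667, 0.12666667)
applied force F = (2.5000, 1.1000, 3.8000)
Δω = ω₁−ω₀ = (0.19485714, -0.06066667, 0.24250000)
τ = I·(Δω/dt) + ω₀×(Iω₀) = (0.2000, -0.1300, 0.1900)

F = (2.5000, 1.1000, 3.8000)
τ = (0.2000, -0.1300, 0.1900)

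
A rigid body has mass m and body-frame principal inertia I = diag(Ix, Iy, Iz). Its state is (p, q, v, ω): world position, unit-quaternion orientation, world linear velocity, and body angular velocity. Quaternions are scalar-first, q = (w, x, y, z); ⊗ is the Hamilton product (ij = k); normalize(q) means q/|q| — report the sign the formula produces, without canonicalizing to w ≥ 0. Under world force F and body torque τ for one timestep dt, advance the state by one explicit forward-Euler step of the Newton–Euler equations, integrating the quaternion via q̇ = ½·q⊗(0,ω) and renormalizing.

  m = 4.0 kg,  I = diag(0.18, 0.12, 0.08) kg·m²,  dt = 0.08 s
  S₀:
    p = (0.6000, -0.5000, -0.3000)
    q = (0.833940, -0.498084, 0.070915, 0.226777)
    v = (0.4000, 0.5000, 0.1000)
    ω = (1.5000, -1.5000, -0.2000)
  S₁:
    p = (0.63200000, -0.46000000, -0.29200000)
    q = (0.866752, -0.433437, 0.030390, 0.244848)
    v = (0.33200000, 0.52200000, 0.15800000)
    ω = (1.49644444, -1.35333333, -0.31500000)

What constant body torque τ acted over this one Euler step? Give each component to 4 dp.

τ = (-0.0200, 0.1900, 0.0200)

ω₁ − ω₀ = (-0.00355556, 0.14666667, -0.11500000)
τ = I·(Δω/dt) + ω₀×(Iω₀) = (-0.0200, 0.1900, 0.0200)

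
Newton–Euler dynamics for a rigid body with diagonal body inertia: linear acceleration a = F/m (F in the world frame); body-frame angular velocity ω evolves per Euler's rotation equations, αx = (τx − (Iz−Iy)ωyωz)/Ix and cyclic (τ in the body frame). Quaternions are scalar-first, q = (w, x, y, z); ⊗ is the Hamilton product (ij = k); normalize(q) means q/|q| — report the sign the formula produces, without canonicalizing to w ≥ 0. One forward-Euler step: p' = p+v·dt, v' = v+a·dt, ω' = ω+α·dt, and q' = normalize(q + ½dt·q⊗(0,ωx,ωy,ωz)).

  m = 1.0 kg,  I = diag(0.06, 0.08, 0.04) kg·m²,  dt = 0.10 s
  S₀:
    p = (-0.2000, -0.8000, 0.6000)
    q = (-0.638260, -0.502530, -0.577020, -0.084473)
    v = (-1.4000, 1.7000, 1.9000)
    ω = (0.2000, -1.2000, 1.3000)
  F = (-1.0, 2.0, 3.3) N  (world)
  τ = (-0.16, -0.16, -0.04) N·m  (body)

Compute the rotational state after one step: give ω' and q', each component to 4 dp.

ω' = (-0.1707, -1.4065, 1.2120)
q' = (-0.6598, -0.5493, -0.5049, -0.0897)

precession coupling ω×(Iω) = (0.0624, 0.0052, -0.0048)
α = I⁻¹(τ − ω×Iω) = (-3.7067, -2.0650, -0.8800)
ω + α·dt = (-0.1707, -1.4065, 1.2120)
q⊗(0,ω) = (-0.4821031, -0.9791456, 1.4023064, -0.1112980)
q + ½dt·q⊗(0,ω), renormalized = (-0.6598, -0.5493, -0.5049, -0.0897)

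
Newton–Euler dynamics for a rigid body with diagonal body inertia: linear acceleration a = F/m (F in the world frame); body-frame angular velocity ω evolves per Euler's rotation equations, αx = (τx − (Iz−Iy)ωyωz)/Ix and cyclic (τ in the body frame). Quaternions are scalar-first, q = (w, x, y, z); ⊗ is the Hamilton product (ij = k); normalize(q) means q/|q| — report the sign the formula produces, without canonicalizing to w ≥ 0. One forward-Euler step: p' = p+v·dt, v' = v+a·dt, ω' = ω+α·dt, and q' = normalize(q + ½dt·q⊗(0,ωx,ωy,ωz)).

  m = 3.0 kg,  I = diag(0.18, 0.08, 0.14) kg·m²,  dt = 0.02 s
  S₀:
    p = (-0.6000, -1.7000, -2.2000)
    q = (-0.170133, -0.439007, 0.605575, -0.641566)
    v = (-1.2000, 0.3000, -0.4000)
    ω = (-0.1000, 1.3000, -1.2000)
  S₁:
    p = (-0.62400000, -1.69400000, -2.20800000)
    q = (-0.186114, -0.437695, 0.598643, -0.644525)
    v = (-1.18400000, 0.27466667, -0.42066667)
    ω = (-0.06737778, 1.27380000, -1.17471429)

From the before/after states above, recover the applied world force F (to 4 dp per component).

v₁ − v₀ = (0.01600000, -0.02533333, -0.02066667)
m·(v₁−v₀)/dt = (2.4000, -3.8000, -3.1000)

F = (2.4000, -3.8000, -3.1000)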